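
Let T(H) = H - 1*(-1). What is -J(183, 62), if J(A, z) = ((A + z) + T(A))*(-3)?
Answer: 1287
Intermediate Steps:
T(H) = 1 + H (T(H) = H + 1 = 1 + H)
J(A, z) = -3 - 6*A - 3*z (J(A, z) = ((A + z) + (1 + A))*(-3) = (1 + z + 2*A)*(-3) = -3 - 6*A - 3*z)
-J(183, 62) = -(-3 - 6*183 - 3*62) = -(-3 - 1098 - 186) = -1*(-1287) = 1287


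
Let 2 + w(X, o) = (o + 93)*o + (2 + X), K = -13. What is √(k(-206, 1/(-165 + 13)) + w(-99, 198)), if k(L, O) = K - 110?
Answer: 2*√14349 ≈ 239.57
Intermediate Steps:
w(X, o) = X + o*(93 + o) (w(X, o) = -2 + ((o + 93)*o + (2 + X)) = -2 + ((93 + o)*o + (2 + X)) = -2 + (o*(93 + o) + (2 + X)) = -2 + (2 + X + o*(93 + o)) = X + o*(93 + o))
k(L, O) = -123 (k(L, O) = -13 - 110 = -123)
√(k(-206, 1/(-165 + 13)) + w(-99, 198)) = √(-123 + (-99 + 198² + 93*198)) = √(-123 + (-99 + 39204 + 18414)) = √(-123 + 57519) = √57396 = 2*√14349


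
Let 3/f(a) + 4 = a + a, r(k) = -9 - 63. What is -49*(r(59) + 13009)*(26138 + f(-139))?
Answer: -1557505857523/94 ≈ -1.6569e+10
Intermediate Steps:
r(k) = -72
f(a) = 3/(-4 + 2*a) (f(a) = 3/(-4 + (a + a)) = 3/(-4 + 2*a))
-49*(r(59) + 13009)*(26138 + f(-139)) = -49*(-72 + 13009)*(26138 + 3/(2*(-2 - 139))) = -633913*(26138 + (3/2)/(-141)) = -633913*(26138 + (3/2)*(-1/141)) = -633913*(26138 - 1/94) = -633913*2456971/94 = -49*31785833827/94 = -1557505857523/94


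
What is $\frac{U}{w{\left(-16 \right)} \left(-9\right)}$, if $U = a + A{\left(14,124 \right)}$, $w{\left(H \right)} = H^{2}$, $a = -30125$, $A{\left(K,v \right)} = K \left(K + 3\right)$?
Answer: $\frac{29887}{2304} \approx 12.972$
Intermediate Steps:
$A{\left(K,v \right)} = K \left(3 + K\right)$
$U = -29887$ ($U = -30125 + 14 \left(3 + 14\right) = -30125 + 14 \cdot 17 = -30125 + 238 = -29887$)
$\frac{U}{w{\left(-16 \right)} \left(-9\right)} = - \frac{29887}{\left(-16\right)^{2} \left(-9\right)} = - \frac{29887}{256 \left(-9\right)} = - \frac{29887}{-2304} = \left(-29887\right) \left(- \frac{1}{2304}\right) = \frac{29887}{2304}$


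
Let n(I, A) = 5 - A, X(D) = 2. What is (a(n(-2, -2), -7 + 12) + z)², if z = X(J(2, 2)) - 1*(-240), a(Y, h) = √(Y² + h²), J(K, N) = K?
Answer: (242 + √74)² ≈ 62802.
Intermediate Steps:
z = 242 (z = 2 - 1*(-240) = 2 + 240 = 242)
(a(n(-2, -2), -7 + 12) + z)² = (√((5 - 1*(-2))² + (-7 + 12)²) + 242)² = (√((5 + 2)² + 5²) + 242)² = (√(7² + 25) + 242)² = (√(49 + 25) + 242)² = (√74 + 242)² = (242 + √74)²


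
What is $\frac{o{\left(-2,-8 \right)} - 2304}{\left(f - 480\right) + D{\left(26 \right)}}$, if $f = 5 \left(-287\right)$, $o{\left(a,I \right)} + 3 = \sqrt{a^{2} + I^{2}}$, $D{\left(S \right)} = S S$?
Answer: $\frac{769}{413} - \frac{2 \sqrt{17}}{1239} \approx 1.8553$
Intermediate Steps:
$D{\left(S \right)} = S^{2}$
$o{\left(a,I \right)} = -3 + \sqrt{I^{2} + a^{2}}$ ($o{\left(a,I \right)} = -3 + \sqrt{a^{2} + I^{2}} = -3 + \sqrt{I^{2} + a^{2}}$)
$f = -1435$
$\frac{o{\left(-2,-8 \right)} - 2304}{\left(f - 480\right) + D{\left(26 \right)}} = \frac{\left(-3 + \sqrt{\left(-8\right)^{2} + \left(-2\right)^{2}}\right) - 2304}{\left(-1435 - 480\right) + 26^{2}} = \frac{\left(-3 + \sqrt{64 + 4}\right) - 2304}{\left(-1435 - 480\right) + 676} = \frac{\left(-3 + \sqrt{68}\right) - 2304}{-1915 + 676} = \frac{\left(-3 + 2 \sqrt{17}\right) - 2304}{-1239} = \left(-2307 + 2 \sqrt{17}\right) \left(- \frac{1}{1239}\right) = \frac{769}{413} - \frac{2 \sqrt{17}}{1239}$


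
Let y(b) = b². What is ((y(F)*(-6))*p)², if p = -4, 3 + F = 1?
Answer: 9216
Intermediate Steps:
F = -2 (F = -3 + 1 = -2)
((y(F)*(-6))*p)² = (((-2)²*(-6))*(-4))² = ((4*(-6))*(-4))² = (-24*(-4))² = 96² = 9216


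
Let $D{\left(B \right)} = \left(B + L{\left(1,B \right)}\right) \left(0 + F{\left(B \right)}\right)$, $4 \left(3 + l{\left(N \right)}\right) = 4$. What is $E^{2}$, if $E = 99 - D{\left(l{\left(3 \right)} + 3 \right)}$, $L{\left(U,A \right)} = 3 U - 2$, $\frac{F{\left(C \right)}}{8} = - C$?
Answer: $13225$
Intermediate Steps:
$F{\left(C \right)} = - 8 C$ ($F{\left(C \right)} = 8 \left(- C\right) = - 8 C$)
$l{\left(N \right)} = -2$ ($l{\left(N \right)} = -3 + \frac{1}{4} \cdot 4 = -3 + 1 = -2$)
$L{\left(U,A \right)} = -2 + 3 U$
$D{\left(B \right)} = - 8 B \left(1 + B\right)$ ($D{\left(B \right)} = \left(B + \left(-2 + 3 \cdot 1\right)\right) \left(0 - 8 B\right) = \left(B + \left(-2 + 3\right)\right) \left(- 8 B\right) = \left(B + 1\right) \left(- 8 B\right) = \left(1 + B\right) \left(- 8 B\right) = - 8 B \left(1 + B\right)$)
$E = 115$ ($E = 99 - - 8 \left(-2 + 3\right) \left(1 + \left(-2 + 3\right)\right) = 99 - \left(-8\right) 1 \left(1 + 1\right) = 99 - \left(-8\right) 1 \cdot 2 = 99 - -16 = 99 + 16 = 115$)
$E^{2} = 115^{2} = 13225$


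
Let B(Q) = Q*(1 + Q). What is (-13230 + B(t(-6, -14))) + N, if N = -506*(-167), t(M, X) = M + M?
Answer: 71404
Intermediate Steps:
t(M, X) = 2*M
N = 84502
(-13230 + B(t(-6, -14))) + N = (-13230 + (2*(-6))*(1 + 2*(-6))) + 84502 = (-13230 - 12*(1 - 12)) + 84502 = (-13230 - 12*(-11)) + 84502 = (-13230 + 132) + 84502 = -13098 + 84502 = 71404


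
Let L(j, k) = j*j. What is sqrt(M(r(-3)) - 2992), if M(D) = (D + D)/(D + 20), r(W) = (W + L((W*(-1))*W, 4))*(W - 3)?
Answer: I*sqrt(2344090)/28 ≈ 54.68*I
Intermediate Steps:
L(j, k) = j**2
r(W) = (-3 + W)*(W + W**4) (r(W) = (W + ((W*(-1))*W)**2)*(W - 3) = (W + ((-W)*W)**2)*(-3 + W) = (W + (-W**2)**2)*(-3 + W) = (W + W**4)*(-3 + W) = (-3 + W)*(W + W**4))
M(D) = 2*D/(20 + D) (M(D) = (2*D)/(20 + D) = 2*D/(20 + D))
sqrt(M(r(-3)) - 2992) = sqrt(2*(-3*(-3 - 3 + (-3)**4 - 3*(-3)**3))/(20 - 3*(-3 - 3 + (-3)**4 - 3*(-3)**3)) - 2992) = sqrt(2*(-3*(-3 - 3 + 81 - 3*(-27)))/(20 - 3*(-3 - 3 + 81 - 3*(-27))) - 2992) = sqrt(2*(-3*(-3 - 3 + 81 + 81))/(20 - 3*(-3 - 3 + 81 + 81)) - 2992) = sqrt(2*(-3*156)/(20 - 3*156) - 2992) = sqrt(2*(-468)/(20 - 468) - 2992) = sqrt(2*(-468)/(-448) - 2992) = sqrt(2*(-468)*(-1/448) - 2992) = sqrt(117/56 - 2992) = sqrt(-167435/56) = I*sqrt(2344090)/28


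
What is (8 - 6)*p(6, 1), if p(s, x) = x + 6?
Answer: 14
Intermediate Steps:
p(s, x) = 6 + x
(8 - 6)*p(6, 1) = (8 - 6)*(6 + 1) = 2*7 = 14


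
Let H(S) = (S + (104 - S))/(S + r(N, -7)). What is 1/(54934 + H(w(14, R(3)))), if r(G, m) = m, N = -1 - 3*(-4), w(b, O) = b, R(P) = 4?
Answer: 7/384642 ≈ 1.8199e-5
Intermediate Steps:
N = 11 (N = -1 + 12 = 11)
H(S) = 104/(-7 + S) (H(S) = (S + (104 - S))/(S - 7) = 104/(-7 + S))
1/(54934 + H(w(14, R(3)))) = 1/(54934 + 104/(-7 + 14)) = 1/(54934 + 104/7) = 1/(384642/7) = 7/384642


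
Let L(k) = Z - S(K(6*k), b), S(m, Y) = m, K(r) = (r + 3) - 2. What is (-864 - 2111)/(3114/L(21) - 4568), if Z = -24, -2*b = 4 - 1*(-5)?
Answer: 449225/692882 ≈ 0.64834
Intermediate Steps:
K(r) = 1 + r (K(r) = (3 + r) - 2 = 1 + r)
b = -9/2 (b = -(4 - 1*(-5))/2 = -(4 + 5)/2 = -½*9 = -9/2 ≈ -4.5000)
L(k) = -25 - 6*k (L(k) = -24 - (1 + 6*k) = -24 + (-1 - 6*k) = -25 - 6*k)
(-864 - 2111)/(3114/L(21) - 4568) = (-864 - 2111)/(3114/(-25 - 6*21) - 4568) = -2975/(3114/(-25 - 126) - 4568) = -2975/(3114/(-151) - 4568) = -2975/(3114*(-1/151) - 4568) = -2975/(-3114/151 - 4568) = -2975/(-692882/151) = -2975*(-151/692882) = 449225/692882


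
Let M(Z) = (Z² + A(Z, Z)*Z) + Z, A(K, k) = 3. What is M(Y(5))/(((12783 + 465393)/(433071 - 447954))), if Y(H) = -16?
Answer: -29766/4981 ≈ -5.9759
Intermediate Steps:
M(Z) = Z² + 4*Z (M(Z) = (Z² + 3*Z) + Z = Z² + 4*Z)
M(Y(5))/(((12783 + 465393)/(433071 - 447954))) = (-16*(4 - 16))/(((12783 + 465393)/(433071 - 447954))) = (-16*(-12))/((478176/(-14883))) = 192/((478176*(-1/14883))) = 192/(-159392/4961) = 192*(-4961/159392) = -29766/4981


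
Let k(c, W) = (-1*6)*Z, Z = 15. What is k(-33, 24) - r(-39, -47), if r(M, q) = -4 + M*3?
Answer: 31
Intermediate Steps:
r(M, q) = -4 + 3*M
k(c, W) = -90 (k(c, W) = -1*6*15 = -6*15 = -90)
k(-33, 24) - r(-39, -47) = -90 - (-4 + 3*(-39)) = -90 - (-4 - 117) = -90 - 1*(-121) = -90 + 121 = 31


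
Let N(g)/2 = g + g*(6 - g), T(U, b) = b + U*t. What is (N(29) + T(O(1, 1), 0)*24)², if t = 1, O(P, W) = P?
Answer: 1567504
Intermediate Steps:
T(U, b) = U + b (T(U, b) = b + U*1 = b + U = U + b)
N(g) = 2*g + 2*g*(6 - g) (N(g) = 2*(g + g*(6 - g)) = 2*g + 2*g*(6 - g))
(N(29) + T(O(1, 1), 0)*24)² = (2*29*(7 - 1*29) + (1 + 0)*24)² = (2*29*(7 - 29) + 1*24)² = (2*29*(-22) + 24)² = (-1276 + 24)² = (-1252)² = 1567504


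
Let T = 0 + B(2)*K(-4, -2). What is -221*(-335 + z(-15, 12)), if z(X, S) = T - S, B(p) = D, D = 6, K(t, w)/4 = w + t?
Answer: 108511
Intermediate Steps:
K(t, w) = 4*t + 4*w (K(t, w) = 4*(w + t) = 4*(t + w) = 4*t + 4*w)
B(p) = 6
T = -144 (T = 0 + 6*(4*(-4) + 4*(-2)) = 0 + 6*(-16 - 8) = 0 + 6*(-24) = 0 - 144 = -144)
z(X, S) = -144 - S
-221*(-335 + z(-15, 12)) = -221*(-335 + (-144 - 1*12)) = -221*(-335 + (-144 - 12)) = -221*(-335 - 156) = -221*(-491) = 108511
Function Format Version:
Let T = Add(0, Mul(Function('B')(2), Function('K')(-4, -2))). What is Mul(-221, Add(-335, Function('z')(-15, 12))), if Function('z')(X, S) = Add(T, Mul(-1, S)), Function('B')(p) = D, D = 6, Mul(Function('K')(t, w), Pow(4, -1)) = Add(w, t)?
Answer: 108511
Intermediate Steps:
Function('K')(t, w) = Add(Mul(4, t), Mul(4, w)) (Function('K')(t, w) = Mul(4, Add(w, t)) = Mul(4, Add(t, w)) = Add(Mul(4, t), Mul(4, w)))
Function('B')(p) = 6
T = -144 (T = Add(0, Mul(6, Add(Mul(4, -4), Mul(4, -2)))) = Add(0, Mul(6, Add(-16, -8))) = Add(0, Mul(6, -24)) = Add(0, -144) = -144)
Function('z')(X, S) = Add(-144, Mul(-1, S))
Mul(-221, Add(-335, Function('z')(-15, 12))) = Mul(-221, Add(-335, Add(-144, Mul(-1, 12)))) = Mul(-221, Add(-335, Add(-144, -12))) = Mul(-221, Add(-335, -156)) = Mul(-221, -491) = 108511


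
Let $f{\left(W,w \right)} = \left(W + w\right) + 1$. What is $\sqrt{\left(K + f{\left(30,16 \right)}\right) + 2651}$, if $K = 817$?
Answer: $\sqrt{3515} \approx 59.287$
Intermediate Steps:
$f{\left(W,w \right)} = 1 + W + w$
$\sqrt{\left(K + f{\left(30,16 \right)}\right) + 2651} = \sqrt{\left(817 + \left(1 + 30 + 16\right)\right) + 2651} = \sqrt{\left(817 + 47\right) + 2651} = \sqrt{864 + 2651} = \sqrt{3515}$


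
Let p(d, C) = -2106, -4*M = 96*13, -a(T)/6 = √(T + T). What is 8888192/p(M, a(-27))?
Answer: -4444096/1053 ≈ -4220.4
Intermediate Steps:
a(T) = -6*√2*√T (a(T) = -6*√(T + T) = -6*√2*√T)
M = -312 (M = -24*13 = -¼*1248 = -312)
8888192/p(M, a(-27)) = 8888192/(-2106) = 8888192*(-1/2106) = -4444096/1053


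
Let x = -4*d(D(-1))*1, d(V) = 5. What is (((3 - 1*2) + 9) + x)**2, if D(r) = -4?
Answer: 100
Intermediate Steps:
x = -20 (x = -4*5*1 = -20*1 = -20)
(((3 - 1*2) + 9) + x)**2 = (((3 - 1*2) + 9) - 20)**2 = (((3 - 2) + 9) - 20)**2 = ((1 + 9) - 20)**2 = (10 - 20)**2 = (-10)**2 = 100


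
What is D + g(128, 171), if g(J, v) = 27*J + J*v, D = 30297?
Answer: 55641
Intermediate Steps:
D + g(128, 171) = 30297 + 128*(27 + 171) = 30297 + 128*198 = 30297 + 25344 = 55641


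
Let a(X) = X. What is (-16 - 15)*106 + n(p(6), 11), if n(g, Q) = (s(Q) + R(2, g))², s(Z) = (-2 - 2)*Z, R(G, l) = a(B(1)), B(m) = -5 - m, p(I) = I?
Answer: -786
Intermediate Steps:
R(G, l) = -6 (R(G, l) = -5 - 1*1 = -5 - 1 = -6)
s(Z) = -4*Z
n(g, Q) = (-6 - 4*Q)² (n(g, Q) = (-4*Q - 6)² = (-6 - 4*Q)²)
(-16 - 15)*106 + n(p(6), 11) = (-16 - 15)*106 + 4*(3 + 2*11)² = -31*106 + 4*(3 + 22)² = -3286 + 4*25² = -3286 + 4*625 = -3286 + 2500 = -786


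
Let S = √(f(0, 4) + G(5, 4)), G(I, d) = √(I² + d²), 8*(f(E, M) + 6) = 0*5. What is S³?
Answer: (-6 + √41)^(3/2) ≈ 0.25595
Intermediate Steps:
f(E, M) = -6 (f(E, M) = -6 + (0*5)/8 = -6 + (⅛)*0 = -6 + 0 = -6)
S = √(-6 + √41) (S = √(-6 + √(5² + 4²)) = √(-6 + √(25 + 16)) = √(-6 + √41) ≈ 0.63492)
S³ = (√(-6 + √41))³ = (-6 + √41)^(3/2)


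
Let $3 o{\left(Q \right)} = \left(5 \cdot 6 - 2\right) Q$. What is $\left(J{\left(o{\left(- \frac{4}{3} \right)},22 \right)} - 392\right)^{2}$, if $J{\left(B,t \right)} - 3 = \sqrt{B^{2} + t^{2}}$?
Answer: $\frac{12308749}{81} - \frac{1556 \sqrt{12937}}{9} \approx 1.323 \cdot 10^{5}$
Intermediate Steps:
$o{\left(Q \right)} = \frac{28 Q}{3}$ ($o{\left(Q \right)} = \frac{\left(5 \cdot 6 - 2\right) Q}{3} = \frac{\left(30 - 2\right) Q}{3} = \frac{28 Q}{3}$)
$J{\left(B,t \right)} = 3 + \sqrt{B^{2} + t^{2}}$
$\left(J{\left(o{\left(- \frac{4}{3} \right)},22 \right)} - 392\right)^{2} = \left(\left(3 + \sqrt{\left(\frac{28 \left(- \frac{4}{3}\right)}{3}\right)^{2} + 22^{2}}\right) - 392\right)^{2} = \left(\left(3 + \sqrt{\left(\frac{28 \left(\left(-4\right) \frac{1}{3}\right)}{3}\right)^{2} + 484}\right) - 392\right)^{2} = \left(\left(3 + \sqrt{\left(\frac{28}{3} \left(- \frac{4}{3}\right)\right)^{2} + 484}\right) - 392\right)^{2} = \left(\left(3 + \sqrt{\left(- \frac{112}{9}\right)^{2} + 484}\right) - 392\right)^{2} = \left(\left(3 + \sqrt{\frac{12544}{81} + 484}\right) - 392\right)^{2} = \left(\left(3 + \sqrt{\frac{51748}{81}}\right) - 392\right)^{2} = \left(\left(3 + \frac{2 \sqrt{12937}}{9}\right) - 392\right)^{2} = \left(-389 + \frac{2 \sqrt{12937}}{9}\right)^{2}$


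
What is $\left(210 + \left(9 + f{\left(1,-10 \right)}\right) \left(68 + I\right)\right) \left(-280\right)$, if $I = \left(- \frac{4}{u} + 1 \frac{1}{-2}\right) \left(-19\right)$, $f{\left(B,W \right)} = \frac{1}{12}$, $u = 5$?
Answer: $-294567$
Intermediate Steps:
$f{\left(B,W \right)} = \frac{1}{12}$
$I = \frac{247}{10}$ ($I = \left(- \frac{4}{5} + 1 \frac{1}{-2}\right) \left(-19\right) = \left(\left(-4\right) \frac{1}{5} + 1 \left(- \frac{1}{2}\right)\right) \left(-19\right) = \left(- \frac{4}{5} - \frac{1}{2}\right) \left(-19\right) = \left(- \frac{13}{10}\right) \left(-19\right) = \frac{247}{10} \approx 24.7$)
$\left(210 + \left(9 + f{\left(1,-10 \right)}\right) \left(68 + I\right)\right) \left(-280\right) = \left(210 + \left(9 + \frac{1}{12}\right) \left(68 + \frac{247}{10}\right)\right) \left(-280\right) = \left(210 + \frac{109}{12} \cdot \frac{927}{10}\right) \left(-280\right) = \left(210 + \frac{33681}{40}\right) \left(-280\right) = \frac{42081}{40} \left(-280\right) = -294567$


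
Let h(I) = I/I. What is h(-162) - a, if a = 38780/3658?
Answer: -17561/1829 ≈ -9.6014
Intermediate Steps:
h(I) = 1
a = 19390/1829 (a = 38780*(1/3658) = 19390/1829 ≈ 10.601)
h(-162) - a = 1 - 1*19390/1829 = 1 - 19390/1829 = -17561/1829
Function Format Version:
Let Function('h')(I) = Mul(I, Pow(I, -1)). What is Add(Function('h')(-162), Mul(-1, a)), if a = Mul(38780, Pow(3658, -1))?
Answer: Rational(-17561, 1829) ≈ -9.6014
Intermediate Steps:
Function('h')(I) = 1
a = Rational(19390, 1829) (a = Mul(38780, Rational(1, 3658)) = Rational(19390, 1829) ≈ 10.601)
Add(Function('h')(-162), Mul(-1, a)) = Add(1, Mul(-1, Rational(19390, 1829))) = Add(1, Rational(-19390, 1829)) = Rational(-17561, 1829)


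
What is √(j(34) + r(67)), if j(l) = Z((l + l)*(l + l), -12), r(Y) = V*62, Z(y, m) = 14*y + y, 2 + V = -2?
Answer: 2*√17278 ≈ 262.89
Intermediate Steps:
V = -4 (V = -2 - 2 = -4)
Z(y, m) = 15*y
r(Y) = -248 (r(Y) = -4*62 = -248)
j(l) = 60*l² (j(l) = 15*((l + l)*(l + l)) = 15*((2*l)*(2*l)) = 15*(4*l²) = 60*l²)
√(j(34) + r(67)) = √(60*34² - 248) = √(60*1156 - 248) = √(69360 - 248) = √69112 = 2*√17278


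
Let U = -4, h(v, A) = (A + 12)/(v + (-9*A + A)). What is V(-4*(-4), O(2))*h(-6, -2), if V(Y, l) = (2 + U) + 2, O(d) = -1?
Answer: 0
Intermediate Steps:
h(v, A) = (12 + A)/(v - 8*A)
V(Y, l) = 0 (V(Y, l) = (2 - 4) + 2 = -2 + 2 = 0)
V(-4*(-4), O(2))*h(-6, -2) = 0*((12 - 2)/(-6 - 8*(-2))) = 0*(10/(-6 + 16)) = 0*(10/10) = 0*((⅒)*10) = 0*1 = 0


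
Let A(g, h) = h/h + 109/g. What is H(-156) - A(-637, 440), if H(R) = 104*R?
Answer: -10335216/637 ≈ -16225.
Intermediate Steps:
A(g, h) = 1 + 109/g
H(-156) - A(-637, 440) = 104*(-156) - (109 - 637)/(-637) = -16224 - (-1)*(-528)/637 = -16224 - 1*528/637 = -16224 - 528/637 = -10335216/637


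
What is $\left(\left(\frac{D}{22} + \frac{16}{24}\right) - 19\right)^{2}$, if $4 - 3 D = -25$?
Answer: $\frac{1394761}{4356} \approx 320.19$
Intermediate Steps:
$D = \frac{29}{3}$ ($D = \frac{4}{3} - - \frac{25}{3} = \frac{4}{3} + \frac{25}{3} = \frac{29}{3} \approx 9.6667$)
$\left(\left(\frac{D}{22} + \frac{16}{24}\right) - 19\right)^{2} = \left(\left(\frac{29}{3 \cdot 22} + \frac{16}{24}\right) - 19\right)^{2} = \left(\left(\frac{29}{3} \cdot \frac{1}{22} + 16 \cdot \frac{1}{24}\right) - 19\right)^{2} = \left(\left(\frac{29}{66} + \frac{2}{3}\right) - 19\right)^{2} = \left(\frac{73}{66} - 19\right)^{2} = \left(- \frac{1181}{66}\right)^{2} = \frac{1394761}{4356}$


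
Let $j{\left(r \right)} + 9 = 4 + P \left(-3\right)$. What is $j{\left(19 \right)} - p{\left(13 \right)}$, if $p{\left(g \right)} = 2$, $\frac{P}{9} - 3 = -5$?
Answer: $47$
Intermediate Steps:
$P = -18$ ($P = 27 + 9 \left(-5\right) = 27 - 45 = -18$)
$j{\left(r \right)} = 49$ ($j{\left(r \right)} = -9 + \left(4 - -54\right) = -9 + \left(4 + 54\right) = -9 + 58 = 49$)
$j{\left(19 \right)} - p{\left(13 \right)} = 49 - 2 = 47$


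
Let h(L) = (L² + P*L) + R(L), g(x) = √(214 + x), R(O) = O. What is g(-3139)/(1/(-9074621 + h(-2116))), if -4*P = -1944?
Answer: -84414855*I*√13 ≈ -3.0436e+8*I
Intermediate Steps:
P = 486 (P = -¼*(-1944) = 486)
h(L) = L² + 487*L (h(L) = (L² + 486*L) + L = L² + 487*L)
g(-3139)/(1/(-9074621 + h(-2116))) = √(214 - 3139)/(1/(-9074621 - 2116*(487 - 2116))) = √(-2925)/(1/(-9074621 - 2116*(-1629))) = (15*I*√13)/(1/(-9074621 + 3446964)) = (15*I*√13)/(1/(-5627657)) = (15*I*√13)/(-1/5627657) = (15*I*√13)*(-5627657) = -84414855*I*√13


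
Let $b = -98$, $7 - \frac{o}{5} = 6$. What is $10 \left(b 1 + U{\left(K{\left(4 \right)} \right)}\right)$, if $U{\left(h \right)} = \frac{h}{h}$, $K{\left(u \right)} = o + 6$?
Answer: $-970$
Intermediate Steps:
$o = 5$ ($o = 35 - 30 = 5$)
$K{\left(u \right)} = 11$ ($K{\left(u \right)} = 5 + 6 = 11$)
$U{\left(h \right)} = 1$
$10 \left(b 1 + U{\left(K{\left(4 \right)} \right)}\right) = 10 \left(\left(-98\right) 1 + 1\right) = 10 \left(-98 + 1\right) = 10 \left(-97\right) = -970$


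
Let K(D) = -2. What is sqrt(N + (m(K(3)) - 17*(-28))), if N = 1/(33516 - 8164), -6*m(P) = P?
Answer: sqrt(688839401154)/38028 ≈ 21.825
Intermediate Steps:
m(P) = -P/6
N = 1/25352 ≈ 3.9445e-5
sqrt(N + (m(K(3)) - 17*(-28))) = sqrt(1/25352 + (-1/6*(-2) - 17*(-28))) = sqrt(1/25352 + (1/3 + 476)) = sqrt(1/25352 + 1429/3) = sqrt(36228011/76056) = sqrt(688839401154)/38028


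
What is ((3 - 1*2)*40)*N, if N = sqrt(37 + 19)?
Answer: 80*sqrt(14) ≈ 299.33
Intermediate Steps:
N = 2*sqrt(14) (N = sqrt(56) = 2*sqrt(14) ≈ 7.4833)
((3 - 1*2)*40)*N = ((3 - 1*2)*40)*(2*sqrt(14)) = ((3 - 2)*40)*(2*sqrt(14)) = (1*40)*(2*sqrt(14)) = 40*(2*sqrt(14)) = 80*sqrt(14)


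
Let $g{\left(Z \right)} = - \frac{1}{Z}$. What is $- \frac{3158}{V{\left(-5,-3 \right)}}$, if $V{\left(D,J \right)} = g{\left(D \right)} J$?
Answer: $\frac{15790}{3} \approx 5263.3$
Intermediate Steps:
$V{\left(D,J \right)} = - \frac{J}{D}$ ($V{\left(D,J \right)} = - \frac{1}{D} J = - \frac{J}{D}$)
$- \frac{3158}{V{\left(-5,-3 \right)}} = - \frac{3158}{\left(-1\right) \left(-3\right) \frac{1}{-5}} = - \frac{3158}{\left(-1\right) \left(-3\right) \left(- \frac{1}{5}\right)} = - \frac{3158}{- \frac{3}{5}} = \left(-3158\right) \left(- \frac{5}{3}\right) = \frac{15790}{3}$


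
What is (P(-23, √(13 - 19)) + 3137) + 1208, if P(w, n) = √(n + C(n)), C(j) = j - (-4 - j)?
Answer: 4345 + √(4 + 3*I*√6) ≈ 4347.5 + 1.4776*I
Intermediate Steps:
C(j) = 4 + 2*j (C(j) = j + (4 + j) = 4 + 2*j)
P(w, n) = √(4 + 3*n) (P(w, n) = √(n + (4 + 2*n)) = √(4 + 3*n))
(P(-23, √(13 - 19)) + 3137) + 1208 = (√(4 + 3*√(13 - 19)) + 3137) + 1208 = (√(4 + 3*√(-6)) + 3137) + 1208 = (√(4 + 3*(I*√6)) + 3137) + 1208 = (√(4 + 3*I*√6) + 3137) + 1208 = (3137 + √(4 + 3*I*√6)) + 1208 = 4345 + √(4 + 3*I*√6)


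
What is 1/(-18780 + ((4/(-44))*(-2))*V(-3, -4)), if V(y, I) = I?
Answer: -11/206588 ≈ -5.3246e-5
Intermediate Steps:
1/(-18780 + ((4/(-44))*(-2))*V(-3, -4)) = 1/(-18780 + ((4/(-44))*(-2))*(-4)) = 1/(-18780 + ((4*(-1/44))*(-2))*(-4)) = 1/(-18780 - 1/11*(-2)*(-4)) = 1/(-18780 + (2/11)*(-4)) = 1/(-18780 - 8/11) = 1/(-206588/11) = -11/206588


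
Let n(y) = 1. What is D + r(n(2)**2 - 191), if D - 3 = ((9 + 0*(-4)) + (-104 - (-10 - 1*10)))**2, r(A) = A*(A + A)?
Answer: 77828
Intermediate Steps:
r(A) = 2*A**2 (r(A) = A*(2*A) = 2*A**2)
D = 5628 (D = 3 + ((9 + 0*(-4)) + (-104 - (-10 - 1*10)))**2 = 3 + ((9 + 0) + (-104 - (-10 - 10)))**2 = 3 + (9 + (-104 - 1*(-20)))**2 = 3 + (9 + (-104 + 20))**2 = 3 + (9 - 84)**2 = 3 + (-75)**2 = 3 + 5625 = 5628)
D + r(n(2)**2 - 191) = 5628 + 2*(1**2 - 191)**2 = 5628 + 2*(1 - 191)**2 = 5628 + 2*(-190)**2 = 5628 + 2*36100 = 5628 + 72200 = 77828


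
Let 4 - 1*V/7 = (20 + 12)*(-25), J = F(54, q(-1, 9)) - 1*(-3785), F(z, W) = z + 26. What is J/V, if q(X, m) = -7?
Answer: 3865/5628 ≈ 0.68674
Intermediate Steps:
F(z, W) = 26 + z
J = 3865 (J = (26 + 54) - 1*(-3785) = 80 + 3785 = 3865)
V = 5628 (V = 28 - 7*(20 + 12)*(-25) = 28 - 224*(-25) = 28 - 7*(-800) = 28 + 5600 = 5628)
J/V = 3865/5628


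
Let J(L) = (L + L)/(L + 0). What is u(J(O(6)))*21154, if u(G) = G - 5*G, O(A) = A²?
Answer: -169232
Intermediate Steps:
J(L) = 2 (J(L) = (2*L)/L = 2)
u(G) = -4*G
u(J(O(6)))*21154 = -4*2*21154 = -8*21154 = -169232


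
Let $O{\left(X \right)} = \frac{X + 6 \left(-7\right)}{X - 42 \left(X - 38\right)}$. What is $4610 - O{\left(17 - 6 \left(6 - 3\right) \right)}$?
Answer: $\frac{7546613}{1637} \approx 4610.0$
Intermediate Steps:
$O{\left(X \right)} = \frac{-42 + X}{1596 - 41 X}$ ($O{\left(X \right)} = \frac{X - 42}{X - 42 \left(-38 + X\right)} = \frac{-42 + X}{X - \left(-1596 + 42 X\right)} = \frac{-42 + X}{1596 - 41 X}$)
$4610 - O{\left(17 - 6 \left(6 - 3\right) \right)} = 4610 - \frac{42 - \left(17 - 6 \left(6 - 3\right)\right)}{-1596 + 41 \left(17 - 6 \left(6 - 3\right)\right)} = 4610 - \frac{42 - \left(17 - 6 \cdot 3\right)}{-1596 + 41 \left(17 - 6 \cdot 3\right)} = 4610 - \frac{42 - \left(17 - 18\right)}{-1596 + 41 \left(17 - 18\right)} = 4610 - \frac{42 - -1}{-1596 + 41 \left(-1\right)} = 4610 - \frac{42 + 1}{-1596 - 41} = 4610 - \frac{1}{-1637} \cdot 43 = 4610 - \left(- \frac{1}{1637}\right) 43 = 4610 - - \frac{43}{1637} = 4610 + \frac{43}{1637} = \frac{7546613}{1637}$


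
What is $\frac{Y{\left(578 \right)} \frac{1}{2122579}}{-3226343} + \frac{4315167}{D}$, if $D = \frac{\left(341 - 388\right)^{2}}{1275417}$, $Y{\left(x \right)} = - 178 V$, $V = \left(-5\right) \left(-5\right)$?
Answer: $\frac{37689832623317273196386533}{15127602888000773} \approx 2.4915 \cdot 10^{9}$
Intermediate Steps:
$V = 25$
$Y{\left(x \right)} = -4450$ ($Y{\left(x \right)} = \left(-178\right) 25 = -4450$)
$D = \frac{2209}{1275417}$ ($D = \left(-47\right)^{2} \cdot \frac{1}{1275417} = 2209 \cdot \frac{1}{1275417} = \frac{2209}{1275417} \approx 0.001732$)
$\frac{Y{\left(578 \right)} \frac{1}{2122579}}{-3226343} + \frac{4315167}{D} = \frac{\left(-4450\right) \frac{1}{2122579}}{-3226343} + \frac{4315167}{\frac{2209}{1275417}} = \left(-4450\right) \frac{1}{2122579} \left(- \frac{1}{3226343}\right) + 4315167 \cdot \frac{1275417}{2209} = \left(- \frac{4450}{2122579}\right) \left(- \frac{1}{3226343}\right) + \frac{5503637349639}{2209} = \frac{4450}{6848167898597} + \frac{5503637349639}{2209} = \frac{37689832623317273196386533}{15127602888000773}$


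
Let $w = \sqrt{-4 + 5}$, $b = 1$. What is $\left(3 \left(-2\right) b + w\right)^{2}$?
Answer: $25$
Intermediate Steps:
$w = 1$ ($w = \sqrt{1} = 1$)
$\left(3 \left(-2\right) b + w\right)^{2} = \left(3 \left(-2\right) 1 + 1\right)^{2} = \left(\left(-6\right) 1 + 1\right)^{2} = \left(-6 + 1\right)^{2} = \left(-5\right)^{2} = 25$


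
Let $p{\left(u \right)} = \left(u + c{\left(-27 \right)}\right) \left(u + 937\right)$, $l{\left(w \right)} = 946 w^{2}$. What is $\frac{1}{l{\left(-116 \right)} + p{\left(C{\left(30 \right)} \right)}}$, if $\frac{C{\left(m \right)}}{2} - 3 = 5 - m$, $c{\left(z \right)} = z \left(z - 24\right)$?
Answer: $\frac{1}{13919745} \approx 7.184 \cdot 10^{-8}$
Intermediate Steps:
$c{\left(z \right)} = z \left(-24 + z\right)$
$C{\left(m \right)} = 16 - 2 m$ ($C{\left(m \right)} = 6 + 2 \left(5 - m\right) = 6 - \left(-10 + 2 m\right) = 16 - 2 m$)
$p{\left(u \right)} = \left(937 + u\right) \left(1377 + u\right)$ ($p{\left(u \right)} = \left(u - 27 \left(-24 - 27\right)\right) \left(u + 937\right) = \left(u - -1377\right) \left(937 + u\right) = \left(u + 1377\right) \left(937 + u\right) = \left(1377 + u\right) \left(937 + u\right) = \left(937 + u\right) \left(1377 + u\right)$)
$\frac{1}{l{\left(-116 \right)} + p{\left(C{\left(30 \right)} \right)}} = \frac{1}{946 \left(-116\right)^{2} + \left(1290249 + \left(16 - 60\right)^{2} + 2314 \left(16 - 60\right)\right)} = \frac{1}{946 \cdot 13456 + \left(1290249 + \left(16 - 60\right)^{2} + 2314 \left(16 - 60\right)\right)} = \frac{1}{12729376 + \left(1290249 + \left(-44\right)^{2} + 2314 \left(-44\right)\right)} = \frac{1}{12729376 + \left(1290249 + 1936 - 101816\right)} = \frac{1}{12729376 + 1190369} = \frac{1}{13919745}$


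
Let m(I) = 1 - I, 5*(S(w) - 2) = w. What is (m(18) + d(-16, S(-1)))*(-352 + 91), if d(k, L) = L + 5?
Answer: 13311/5 ≈ 2662.2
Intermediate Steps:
S(w) = 2 + w/5
d(k, L) = 5 + L
(m(18) + d(-16, S(-1)))*(-352 + 91) = ((1 - 1*18) + (5 + (2 + (⅕)*(-1))))*(-352 + 91) = ((1 - 18) + (5 + (2 - ⅕)))*(-261) = (-17 + (5 + 9/5))*(-261) = (-17 + 34/5)*(-261) = -51/5*(-261) = 13311/5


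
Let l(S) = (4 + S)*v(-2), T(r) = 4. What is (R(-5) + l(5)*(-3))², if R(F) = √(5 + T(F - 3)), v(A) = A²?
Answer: 11025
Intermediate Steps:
R(F) = 3 (R(F) = √(5 + 4) = √9 = 3)
l(S) = 16 + 4*S (l(S) = (4 + S)*(-2)² = (4 + S)*4 = 16 + 4*S)
(R(-5) + l(5)*(-3))² = (3 + (16 + 4*5)*(-3))² = (3 + (16 + 20)*(-3))² = (3 + 36*(-3))² = (3 - 108)² = (-105)² = 11025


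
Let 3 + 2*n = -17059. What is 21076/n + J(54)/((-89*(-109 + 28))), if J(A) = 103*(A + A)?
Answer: -2112520/2277777 ≈ -0.92745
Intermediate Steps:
n = -8531 (n = -3/2 + (½)*(-17059) = -3/2 - 17059/2 = -8531)
J(A) = 206*A (J(A) = 103*(2*A) = 206*A)
21076/n + J(54)/((-89*(-109 + 28))) = 21076/(-8531) + (206*54)/((-89*(-109 + 28))) = 21076*(-1/8531) + 11124/((-89*(-81))) = -21076/8531 + 11124/7209 = -21076/8531 + 11124*(1/7209) = -21076/8531 + 412/267 = -2112520/2277777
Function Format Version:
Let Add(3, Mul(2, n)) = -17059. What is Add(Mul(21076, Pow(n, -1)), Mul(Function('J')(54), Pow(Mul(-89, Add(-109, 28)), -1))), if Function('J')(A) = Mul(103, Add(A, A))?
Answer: Rational(-2112520, 2277777) ≈ -0.92745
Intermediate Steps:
n = -8531 (n = Add(Rational(-3, 2), Mul(Rational(1, 2), -17059)) = Add(Rational(-3, 2), Rational(-17059, 2)) = -8531)
Function('J')(A) = Mul(206, A) (Function('J')(A) = Mul(103, Mul(2, A)) = Mul(206, A))
Add(Mul(21076, Pow(n, -1)), Mul(Function('J')(54), Pow(Mul(-89, Add(-109, 28)), -1))) = Add(Mul(21076, Pow(-8531, -1)), Mul(Mul(206, 54), Pow(Mul(-89, Add(-109, 28)), -1))) = Add(Mul(21076, Rational(-1, 8531)), Mul(11124, Pow(Mul(-89, -81), -1))) = Add(Rational(-21076, 8531), Mul(11124, Pow(7209, -1))) = Add(Rational(-21076, 8531), Mul(11124, Rational(1, 7209))) = Add(Rational(-21076, 8531), Rational(412, 267)) = Rational(-2112520, 2277777)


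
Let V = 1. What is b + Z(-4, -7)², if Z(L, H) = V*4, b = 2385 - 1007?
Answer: 1394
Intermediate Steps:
b = 1378
Z(L, H) = 4 (Z(L, H) = 1*4 = 4)
b + Z(-4, -7)² = 1378 + 4² = 1378 + 16 = 1394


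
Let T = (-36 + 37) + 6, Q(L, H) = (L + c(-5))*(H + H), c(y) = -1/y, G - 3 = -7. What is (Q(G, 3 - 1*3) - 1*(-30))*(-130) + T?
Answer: -3893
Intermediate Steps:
G = -4 (G = 3 - 7 = -4)
Q(L, H) = 2*H*(⅕ + L) (Q(L, H) = (L - 1/(-5))*(H + H) = (L - 1*(-⅕))*(2*H) = (L + ⅕)*(2*H) = (⅕ + L)*(2*H) = 2*H*(⅕ + L))
T = 7 (T = 1 + 6 = 7)
(Q(G, 3 - 1*3) - 1*(-30))*(-130) + T = (2*(3 - 1*3)*(1 + 5*(-4))/5 - 1*(-30))*(-130) + 7 = (2*(3 - 3)*(1 - 20)/5 + 30)*(-130) + 7 = ((⅖)*0*(-19) + 30)*(-130) + 7 = (0 + 30)*(-130) + 7 = 30*(-130) + 7 = -3900 + 7 = -3893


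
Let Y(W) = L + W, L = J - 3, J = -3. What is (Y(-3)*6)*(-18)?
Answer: 972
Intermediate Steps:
L = -6 (L = -3 - 3 = -6)
Y(W) = -6 + W
(Y(-3)*6)*(-18) = ((-6 - 3)*6)*(-18) = -9*6*(-18) = -54*(-18) = 972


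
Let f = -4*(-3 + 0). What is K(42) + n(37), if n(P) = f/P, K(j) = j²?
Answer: 65280/37 ≈ 1764.3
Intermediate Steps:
f = 12 (f = -4*(-3) = 12)
n(P) = 12/P
K(42) + n(37) = 42² + 12/37 = 1764 + 12*(1/37) = 1764 + 12/37 = 65280/37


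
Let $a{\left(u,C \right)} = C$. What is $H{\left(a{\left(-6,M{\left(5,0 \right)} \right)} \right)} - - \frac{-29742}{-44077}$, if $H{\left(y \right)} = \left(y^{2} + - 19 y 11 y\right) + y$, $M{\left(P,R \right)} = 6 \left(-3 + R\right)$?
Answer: $- \frac{2971200828}{44077} \approx -67409.0$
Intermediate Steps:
$M{\left(P,R \right)} = -18 + 6 R$
$H{\left(y \right)} = y - 208 y^{2}$ ($H{\left(y \right)} = \left(y^{2} + - 209 y y\right) + y = \left(y^{2} - 209 y^{2}\right) + y = - 208 y^{2} + y = y - 208 y^{2}$)
$H{\left(a{\left(-6,M{\left(5,0 \right)} \right)} \right)} - - \frac{-29742}{-44077} = \left(-18 + 6 \cdot 0\right) \left(1 - 208 \left(-18 + 6 \cdot 0\right)\right) - - \frac{-29742}{-44077} = \left(-18 + 0\right) \left(1 - 208 \left(-18 + 0\right)\right) - - \frac{\left(-29742\right) \left(-1\right)}{44077} = - 18 \left(1 - -3744\right) - \left(-1\right) \frac{29742}{44077} = - 18 \left(1 + 3744\right) - - \frac{29742}{44077} = \left(-18\right) 3745 + \frac{29742}{44077} = -67410 + \frac{29742}{44077} = - \frac{2971200828}{44077}$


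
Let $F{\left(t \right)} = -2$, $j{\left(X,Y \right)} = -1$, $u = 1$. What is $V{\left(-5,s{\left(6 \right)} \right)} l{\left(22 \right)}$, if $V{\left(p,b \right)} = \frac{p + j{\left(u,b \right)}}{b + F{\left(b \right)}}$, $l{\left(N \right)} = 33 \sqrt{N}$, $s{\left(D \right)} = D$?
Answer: $- \frac{99 \sqrt{22}}{2} \approx -232.18$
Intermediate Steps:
$V{\left(p,b \right)} = \frac{-1 + p}{-2 + b}$ ($V{\left(p,b \right)} = \frac{p - 1}{b - 2} = \frac{-1 + p}{-2 + b}$)
$V{\left(-5,s{\left(6 \right)} \right)} l{\left(22 \right)} = \frac{-1 - 5}{-2 + 6} \cdot 33 \sqrt{22} = \frac{1}{4} \left(-6\right) 33 \sqrt{22} = - \frac{3 \cdot 33 \sqrt{22}}{2} = - \frac{99 \sqrt{22}}{2}$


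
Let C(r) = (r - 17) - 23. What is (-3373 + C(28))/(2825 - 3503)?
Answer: 3385/678 ≈ 4.9926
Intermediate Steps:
C(r) = -40 + r (C(r) = (-17 + r) - 23 = -40 + r)
(-3373 + C(28))/(2825 - 3503) = (-3373 + (-40 + 28))/(2825 - 3503) = (-3373 - 12)/(-678) = -3385*(-1/678) = 3385/678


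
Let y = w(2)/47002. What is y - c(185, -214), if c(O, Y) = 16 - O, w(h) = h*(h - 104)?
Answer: 3971567/23501 ≈ 169.00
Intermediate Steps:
w(h) = h*(-104 + h)
y = -102/23501 (y = (2*(-104 + 2))/47002 = (2*(-102))*(1/47002) = -204*1/47002 = -102/23501 ≈ -0.0043402)
y - c(185, -214) = -102/23501 - (16 - 1*185) = -102/23501 - (16 - 185) = -102/23501 - 1*(-169) = -102/23501 + 169 = 3971567/23501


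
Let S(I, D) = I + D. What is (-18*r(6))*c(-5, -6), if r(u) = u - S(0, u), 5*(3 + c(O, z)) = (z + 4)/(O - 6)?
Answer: 0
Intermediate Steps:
c(O, z) = -3 + (4 + z)/(5*(-6 + O)) (c(O, z) = -3 + ((z + 4)/(O - 6))/5 = -3 + ((4 + z)/(-6 + O))/5 = -3 + (4 + z)/(5*(-6 + O)))
S(I, D) = D + I
r(u) = 0 (r(u) = u - (u + 0) = u - u = 0)
(-18*r(6))*c(-5, -6) = (-18*0)*((94 - 6 - 15*(-5))/(5*(-6 - 5))) = 0*((⅕)*(94 - 6 + 75)/(-11)) = 0*((⅕)*(-1/11)*163) = 0*(-163/55) = 0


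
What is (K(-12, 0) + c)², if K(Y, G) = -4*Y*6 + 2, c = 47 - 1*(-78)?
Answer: 172225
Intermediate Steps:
c = 125 (c = 47 + 78 = 125)
K(Y, G) = 2 - 24*Y (K(Y, G) = -24*Y + 2 = 2 - 24*Y)
(K(-12, 0) + c)² = ((2 - 24*(-12)) + 125)² = ((2 + 288) + 125)² = (290 + 125)² = 415² = 172225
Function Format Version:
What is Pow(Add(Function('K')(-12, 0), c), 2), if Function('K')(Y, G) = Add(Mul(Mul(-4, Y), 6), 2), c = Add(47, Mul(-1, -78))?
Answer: 172225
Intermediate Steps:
c = 125 (c = Add(47, 78) = 125)
Function('K')(Y, G) = Add(2, Mul(-24, Y)) (Function('K')(Y, G) = Add(Mul(-24, Y), 2) = Add(2, Mul(-24, Y)))
Pow(Add(Function('K')(-12, 0), c), 2) = Pow(Add(Add(2, Mul(-24, -12)), 125), 2) = Pow(Add(Add(2, 288), 125), 2) = Pow(Add(290, 125), 2) = Pow(415, 2) = 172225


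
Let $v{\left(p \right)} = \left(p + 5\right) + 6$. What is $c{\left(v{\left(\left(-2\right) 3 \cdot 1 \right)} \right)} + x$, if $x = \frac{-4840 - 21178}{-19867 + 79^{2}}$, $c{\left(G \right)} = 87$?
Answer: $\frac{605740}{6813} \approx 88.909$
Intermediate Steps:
$v{\left(p \right)} = 11 + p$ ($v{\left(p \right)} = \left(5 + p\right) + 6 = 11 + p$)
$x = \frac{13009}{6813}$ ($x = - \frac{26018}{-19867 + 6241} = - \frac{26018}{-13626} = \left(-26018\right) \left(- \frac{1}{13626}\right) = \frac{13009}{6813} \approx 1.9094$)
$c{\left(v{\left(\left(-2\right) 3 \cdot 1 \right)} \right)} + x = 87 + \frac{13009}{6813} = \frac{605740}{6813}$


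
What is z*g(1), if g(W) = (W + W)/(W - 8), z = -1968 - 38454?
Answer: 80844/7 ≈ 11549.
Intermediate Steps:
z = -40422
g(W) = 2*W/(-8 + W) (g(W) = (2*W)/(-8 + W) = 2*W/(-8 + W))
z*g(1) = -80844/(-8 + 1) = -80844/(-7) = -80844*(-1)/7 = -40422*(-2/7) = 80844/7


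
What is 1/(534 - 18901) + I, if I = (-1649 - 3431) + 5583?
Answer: 9238600/18367 ≈ 503.00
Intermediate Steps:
I = 503 (I = -5080 + 5583 = 503)
1/(534 - 18901) + I = 1/(534 - 18901) + 503 = 1/(-18367) + 503 = -1/18367 + 503 = 9238600/18367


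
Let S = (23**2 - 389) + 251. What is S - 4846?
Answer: -4455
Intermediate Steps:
S = 391 (S = (529 - 389) + 251 = 140 + 251 = 391)
S - 4846 = 391 - 4846 = -4455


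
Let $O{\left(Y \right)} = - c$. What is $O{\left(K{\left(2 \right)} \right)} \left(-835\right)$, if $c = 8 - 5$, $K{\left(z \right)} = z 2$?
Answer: $2505$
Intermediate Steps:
$K{\left(z \right)} = 2 z$
$c = 3$ ($c = 8 - 5 = 3$)
$O{\left(Y \right)} = -3$ ($O{\left(Y \right)} = \left(-1\right) 3 = -3$)
$O{\left(K{\left(2 \right)} \right)} \left(-835\right) = \left(-3\right) \left(-835\right) = 2505$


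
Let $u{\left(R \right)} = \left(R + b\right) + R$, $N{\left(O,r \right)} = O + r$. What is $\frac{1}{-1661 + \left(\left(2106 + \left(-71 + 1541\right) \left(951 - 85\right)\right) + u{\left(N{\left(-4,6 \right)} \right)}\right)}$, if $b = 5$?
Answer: $\frac{1}{1273474} \approx 7.8525 \cdot 10^{-7}$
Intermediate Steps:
$u{\left(R \right)} = 5 + 2 R$ ($u{\left(R \right)} = \left(R + 5\right) + R = \left(5 + R\right) + R = 5 + 2 R$)
$\frac{1}{-1661 + \left(\left(2106 + \left(-71 + 1541\right) \left(951 - 85\right)\right) + u{\left(N{\left(-4,6 \right)} \right)}\right)} = \frac{1}{-1661 + \left(\left(2106 + \left(-71 + 1541\right) \left(951 - 85\right)\right) + \left(5 + 2 \left(-4 + 6\right)\right)\right)} = \frac{1}{-1661 + \left(\left(2106 + 1470 \cdot 866\right) + \left(5 + 2 \cdot 2\right)\right)} = \frac{1}{-1661 + \left(\left(2106 + 1273020\right) + \left(5 + 4\right)\right)} = \frac{1}{-1661 + \left(1275126 + 9\right)} = \frac{1}{-1661 + 1275135} = \frac{1}{1273474}$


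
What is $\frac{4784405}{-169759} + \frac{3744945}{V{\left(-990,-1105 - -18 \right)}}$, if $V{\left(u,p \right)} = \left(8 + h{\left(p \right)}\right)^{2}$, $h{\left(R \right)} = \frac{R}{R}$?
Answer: $\frac{70594509050}{1527831} \approx 46206.0$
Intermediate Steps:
$h{\left(R \right)} = 1$
$V{\left(u,p \right)} = 81$ ($V{\left(u,p \right)} = \left(8 + 1\right)^{2} = 9^{2} = 81$)
$\frac{4784405}{-169759} + \frac{3744945}{V{\left(-990,-1105 - -18 \right)}} = \frac{4784405}{-169759} + \frac{3744945}{81} = 4784405 \left(- \frac{1}{169759}\right) + 3744945 \cdot \frac{1}{81} = - \frac{4784405}{169759} + \frac{416105}{9} = \frac{70594509050}{1527831}$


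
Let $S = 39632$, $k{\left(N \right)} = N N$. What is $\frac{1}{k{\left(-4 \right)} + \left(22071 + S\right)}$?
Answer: $\frac{1}{61719} \approx 1.6202 \cdot 10^{-5}$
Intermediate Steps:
$k{\left(N \right)} = N^{2}$
$\frac{1}{k{\left(-4 \right)} + \left(22071 + S\right)} = \frac{1}{\left(-4\right)^{2} + \left(22071 + 39632\right)} = \frac{1}{16 + 61703} = \frac{1}{61719}$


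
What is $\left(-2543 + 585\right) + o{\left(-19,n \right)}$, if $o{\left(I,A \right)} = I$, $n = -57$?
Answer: $-1977$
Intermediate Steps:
$\left(-2543 + 585\right) + o{\left(-19,n \right)} = \left(-2543 + 585\right) - 19 = -1958 - 19 = -1977$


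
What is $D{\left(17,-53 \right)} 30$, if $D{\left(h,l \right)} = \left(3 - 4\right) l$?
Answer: $1590$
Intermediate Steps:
$D{\left(h,l \right)} = - l$
$D{\left(17,-53 \right)} 30 = \left(-1\right) \left(-53\right) 30 = 53 \cdot 30 = 1590$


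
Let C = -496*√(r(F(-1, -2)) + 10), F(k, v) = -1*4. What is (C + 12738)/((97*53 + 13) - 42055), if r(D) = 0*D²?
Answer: -12738/36901 + 496*√10/36901 ≈ -0.30269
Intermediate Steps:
F(k, v) = -4
r(D) = 0
C = -496*√10 (C = -496*√(0 + 10) = -496*√10 ≈ -1568.5)
(C + 12738)/((97*53 + 13) - 42055) = (-496*√10 + 12738)/((97*53 + 13) - 42055) = (12738 - 496*√10)/((5141 + 13) - 42055) = (12738 - 496*√10)/(5154 - 42055) = (12738 - 496*√10)/(-36901) = (12738 - 496*√10)*(-1/36901) = -12738/36901 + 496*√10/36901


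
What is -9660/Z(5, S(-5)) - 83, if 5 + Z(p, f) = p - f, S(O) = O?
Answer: -2015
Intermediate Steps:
Z(p, f) = -5 + p - f (Z(p, f) = -5 + (p - f) = -5 + p - f)
-9660/Z(5, S(-5)) - 83 = -9660/(-5 + 5 - 1*(-5)) - 83 = -9660/(-5 + 5 + 5) - 83 = -9660/5 - 83 = -70*138/5 - 83 = -1932 - 83 = -2015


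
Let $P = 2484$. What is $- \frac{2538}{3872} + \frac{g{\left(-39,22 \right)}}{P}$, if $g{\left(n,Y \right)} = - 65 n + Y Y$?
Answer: $\frac{673147}{1202256} \approx 0.5599$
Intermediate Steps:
$g{\left(n,Y \right)} = Y^{2} - 65 n$ ($g{\left(n,Y \right)} = - 65 n + Y^{2} = Y^{2} - 65 n$)
$- \frac{2538}{3872} + \frac{g{\left(-39,22 \right)}}{P} = - \frac{2538}{3872} + \frac{22^{2} - -2535}{2484} = \left(-2538\right) \frac{1}{3872} + \left(484 + 2535\right) \frac{1}{2484} = - \frac{1269}{1936} + 3019 \cdot \frac{1}{2484} = - \frac{1269}{1936} + \frac{3019}{2484} = \frac{673147}{1202256}$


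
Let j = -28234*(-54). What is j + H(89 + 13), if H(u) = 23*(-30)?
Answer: 1523946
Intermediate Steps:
j = 1524636
H(u) = -690
j + H(89 + 13) = 1524636 - 690 = 1523946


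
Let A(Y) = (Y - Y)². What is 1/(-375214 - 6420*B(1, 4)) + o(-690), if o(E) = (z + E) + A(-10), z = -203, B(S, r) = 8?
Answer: -380930583/426574 ≈ -893.00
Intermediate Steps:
A(Y) = 0 (A(Y) = 0² = 0)
o(E) = -203 + E (o(E) = (-203 + E) + 0 = -203 + E)
1/(-375214 - 6420*B(1, 4)) + o(-690) = 1/(-375214 - 6420*8) + (-203 - 690) = 1/(-375214 - 51360) - 893 = 1/(-426574) - 893 = -1/426574 - 893 = -380930583/426574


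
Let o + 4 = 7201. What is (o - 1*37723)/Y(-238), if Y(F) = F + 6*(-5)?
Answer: 15263/134 ≈ 113.90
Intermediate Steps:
o = 7197 (o = -4 + 7201 = 7197)
Y(F) = -30 + F (Y(F) = F - 30 = -30 + F)
(o - 1*37723)/Y(-238) = (7197 - 1*37723)/(-30 - 238) = (7197 - 37723)/(-268) = -30526*(-1/268) = 15263/134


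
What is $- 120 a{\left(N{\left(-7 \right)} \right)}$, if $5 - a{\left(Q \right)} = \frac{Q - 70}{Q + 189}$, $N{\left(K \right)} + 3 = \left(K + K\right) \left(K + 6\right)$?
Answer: $- \frac{3177}{5} \approx -635.4$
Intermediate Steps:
$N{\left(K \right)} = -3 + 2 K \left(6 + K\right)$ ($N{\left(K \right)} = -3 + \left(K + K\right) \left(K + 6\right) = -3 + 2 K \left(6 + K\right)$)
$a{\left(Q \right)} = 5 - \frac{-70 + Q}{189 + Q}$ ($a{\left(Q \right)} = 5 - \frac{Q - 70}{Q + 189} = 5 - \frac{-70 + Q}{189 + Q}$)
$- 120 a{\left(N{\left(-7 \right)} \right)} = - 120 \frac{1015 + 4 \left(-3 + 2 \left(-7\right)^{2} + 12 \left(-7\right)\right)}{189 + \left(-3 + 2 \left(-7\right)^{2} + 12 \left(-7\right)\right)} = - 120 \frac{1015 + 4 \left(-3 + 2 \cdot 49 - 84\right)}{189 - -11} = - 120 \frac{1015 + 4 \left(-3 + 98 - 84\right)}{189 - -11} = - 120 \frac{1015 + 4 \cdot 11}{189 + 11} = - 120 \frac{1015 + 44}{200} = - 120 \cdot \frac{1}{200} \cdot 1059 = - \frac{120 \cdot 1059}{200} = \left(-1\right) \frac{3177}{5} = - \frac{3177}{5}$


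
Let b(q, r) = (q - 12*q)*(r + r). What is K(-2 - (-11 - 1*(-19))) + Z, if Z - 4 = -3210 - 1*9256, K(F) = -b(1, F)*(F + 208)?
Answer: -56022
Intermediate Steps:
b(q, r) = -22*q*r (b(q, r) = (-11*q)*(2*r) = -22*q*r)
K(F) = 22*F*(208 + F) (K(F) = -(-22*1*F)*(F + 208) = -(-22*F)*(208 + F) = -(-22)*F*(208 + F) = 22*F*(208 + F))
Z = -12462 (Z = 4 + (-3210 - 1*9256) = 4 + (-3210 - 9256) = 4 - 12466 = -12462)
K(-2 - (-11 - 1*(-19))) + Z = 22*(-2 - (-11 - 1*(-19)))*(208 + (-2 - (-11 - 1*(-19)))) - 12462 = 22*(-2 - (-11 + 19))*(208 + (-2 - (-11 + 19))) - 12462 = 22*(-2 - 1*8)*(208 + (-2 - 1*8)) - 12462 = 22*(-2 - 8)*(208 + (-2 - 8)) - 12462 = 22*(-10)*(208 - 10) - 12462 = 22*(-10)*198 - 12462 = -43560 - 12462 = -56022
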